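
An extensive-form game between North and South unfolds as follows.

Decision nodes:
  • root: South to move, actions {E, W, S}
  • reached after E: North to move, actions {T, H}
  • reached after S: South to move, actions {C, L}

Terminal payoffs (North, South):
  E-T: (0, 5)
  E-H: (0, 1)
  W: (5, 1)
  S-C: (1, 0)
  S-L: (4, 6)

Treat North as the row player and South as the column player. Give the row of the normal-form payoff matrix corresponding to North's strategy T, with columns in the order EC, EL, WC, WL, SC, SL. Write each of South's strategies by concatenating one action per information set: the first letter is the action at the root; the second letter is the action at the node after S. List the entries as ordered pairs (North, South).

(0,5) (0,5) (5,1) (5,1) (1,0) (4,6)

vs EC: South plays E → North plays T at [E] → (0, 5)
vs EL: South plays E → North plays T at [E] → (0, 5)
vs WC: South plays W → (5, 1)
vs WL: South plays W → (5, 1)
vs SC: South plays S → South plays C at [S] → (1, 0)
vs SL: South plays S → South plays L at [S] → (4, 6)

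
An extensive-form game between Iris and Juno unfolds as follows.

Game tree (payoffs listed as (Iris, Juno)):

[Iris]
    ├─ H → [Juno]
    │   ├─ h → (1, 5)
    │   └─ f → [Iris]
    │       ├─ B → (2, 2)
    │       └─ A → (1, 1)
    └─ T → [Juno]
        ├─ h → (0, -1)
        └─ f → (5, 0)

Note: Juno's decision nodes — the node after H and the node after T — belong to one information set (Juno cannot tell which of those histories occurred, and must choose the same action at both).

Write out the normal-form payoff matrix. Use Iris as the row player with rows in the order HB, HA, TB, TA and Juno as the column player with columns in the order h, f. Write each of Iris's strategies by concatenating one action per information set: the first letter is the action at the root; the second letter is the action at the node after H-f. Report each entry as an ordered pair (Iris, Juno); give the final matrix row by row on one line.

HB: (1,5) (2,2) | HA: (1,5) (1,1) | TB: (0,-1) (5,0) | TA: (0,-1) (5,0)

Row HB: h→(1,5), f→(2,2)
Row HA: h→(1,5), f→(1,1)
Row TB: h→(0,-1), f→(5,0)
Row TA: h→(0,-1), f→(5,0)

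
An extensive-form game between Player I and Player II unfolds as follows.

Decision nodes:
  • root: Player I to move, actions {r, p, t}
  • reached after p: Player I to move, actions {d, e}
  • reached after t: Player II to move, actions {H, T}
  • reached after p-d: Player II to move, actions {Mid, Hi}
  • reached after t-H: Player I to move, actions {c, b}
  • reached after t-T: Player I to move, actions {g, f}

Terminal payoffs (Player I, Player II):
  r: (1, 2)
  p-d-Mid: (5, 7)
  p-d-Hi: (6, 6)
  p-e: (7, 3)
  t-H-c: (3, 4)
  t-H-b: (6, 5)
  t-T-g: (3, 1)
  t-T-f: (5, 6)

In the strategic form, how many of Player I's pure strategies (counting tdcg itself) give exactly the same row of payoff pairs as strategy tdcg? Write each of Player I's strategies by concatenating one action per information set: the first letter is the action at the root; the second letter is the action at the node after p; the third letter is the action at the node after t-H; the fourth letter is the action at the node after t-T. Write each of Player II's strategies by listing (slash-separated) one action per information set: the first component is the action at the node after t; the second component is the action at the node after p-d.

Row for tdcg (columns H/Mid, H/Hi, T/Mid, T/Hi): (3,4) (3,4) (3,1) (3,1).
Under tdcg, Player I's choice at the node after p can never be reached regardless of what Player II does, so varying those choices leaves every outcome unchanged.
Holding the reachable choices fixed and varying the unreachable one freely already gives 2 equivalent strategies.
No other strategy reproduces this row, so those 2 are the full class: tdcg, tecg.

2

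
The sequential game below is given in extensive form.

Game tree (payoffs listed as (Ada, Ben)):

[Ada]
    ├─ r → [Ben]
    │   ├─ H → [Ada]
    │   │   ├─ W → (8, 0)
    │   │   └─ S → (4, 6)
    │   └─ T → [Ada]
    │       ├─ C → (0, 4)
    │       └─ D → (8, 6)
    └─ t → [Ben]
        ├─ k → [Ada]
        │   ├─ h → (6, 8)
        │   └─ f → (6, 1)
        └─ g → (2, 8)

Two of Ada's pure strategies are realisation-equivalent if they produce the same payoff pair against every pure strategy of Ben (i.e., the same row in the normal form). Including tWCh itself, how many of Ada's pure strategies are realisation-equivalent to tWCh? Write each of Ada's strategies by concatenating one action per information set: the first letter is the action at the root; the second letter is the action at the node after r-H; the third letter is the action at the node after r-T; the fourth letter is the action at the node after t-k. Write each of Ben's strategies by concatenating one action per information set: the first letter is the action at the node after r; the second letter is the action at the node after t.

4

Row for tWCh (columns Hk, Hg, Tk, Tg): (6,8) (2,8) (6,8) (2,8).
Under tWCh, Ada's choice at the node after r-H and at the node after r-T can never be reached regardless of what Ben does, so varying those choices leaves every outcome unchanged.
Holding the reachable choices fixed and varying the unreachable ones freely already gives 2 × 2 = 4 equivalent strategies.
No other strategy reproduces this row, so those 4 are the full class: tWCh, tWDh, tSCh, tSDh.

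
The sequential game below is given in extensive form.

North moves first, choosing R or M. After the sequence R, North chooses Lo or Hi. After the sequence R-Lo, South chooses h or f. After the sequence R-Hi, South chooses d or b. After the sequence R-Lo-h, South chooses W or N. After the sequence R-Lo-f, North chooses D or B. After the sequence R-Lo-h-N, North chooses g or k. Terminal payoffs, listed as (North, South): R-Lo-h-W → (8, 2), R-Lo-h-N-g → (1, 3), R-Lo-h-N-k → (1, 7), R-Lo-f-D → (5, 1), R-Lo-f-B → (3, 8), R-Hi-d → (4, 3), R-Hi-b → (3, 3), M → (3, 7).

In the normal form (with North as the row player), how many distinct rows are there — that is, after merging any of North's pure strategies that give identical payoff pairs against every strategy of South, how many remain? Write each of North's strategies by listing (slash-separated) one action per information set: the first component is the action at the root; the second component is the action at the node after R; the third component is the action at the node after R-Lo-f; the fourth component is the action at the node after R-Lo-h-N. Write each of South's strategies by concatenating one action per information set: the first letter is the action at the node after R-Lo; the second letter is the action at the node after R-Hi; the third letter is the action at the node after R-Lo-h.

6

North has 16 pure strategies: R/Lo/D/g, R/Lo/D/k, R/Lo/B/g, R/Lo/B/k, R/Hi/D/g, R/Hi/D/k, R/Hi/B/g, R/Hi/B/k, M/Lo/D/g, M/Lo/D/k, M/Lo/B/g, M/Lo/B/k, M/Hi/D/g, M/Hi/D/k, M/Hi/B/g, M/Hi/B/k. Columns: hdW, hdN, hbW, hbN, fdW, fdN, fbW, fbN.
{R/Lo/D/g} → row (8,2) (1,3) (8,2) (1,3) (5,1) (5,1) (5,1) (5,1)
{R/Lo/D/k} → row (8,2) (1,7) (8,2) (1,7) (5,1) (5,1) (5,1) (5,1)
{R/Lo/B/g} → row (8,2) (1,3) (8,2) (1,3) (3,8) (3,8) (3,8) (3,8)
{R/Lo/B/k} → row (8,2) (1,7) (8,2) (1,7) (3,8) (3,8) (3,8) (3,8)
{R/Hi/D/g, R/Hi/D/k, R/Hi/B/g, R/Hi/B/k} → row (4,3) (4,3) (3,3) (3,3) (4,3) (4,3) (3,3) (3,3)
{M/Lo/D/g, M/Lo/D/k, M/Lo/B/g, M/Lo/B/k, M/Hi/D/g, M/Hi/D/k, M/Hi/B/g, M/Hi/B/k} → row (3,7) (3,7) (3,7) (3,7) (3,7) (3,7) (3,7) (3,7)
That's 6 distinct rows out of 16 strategies.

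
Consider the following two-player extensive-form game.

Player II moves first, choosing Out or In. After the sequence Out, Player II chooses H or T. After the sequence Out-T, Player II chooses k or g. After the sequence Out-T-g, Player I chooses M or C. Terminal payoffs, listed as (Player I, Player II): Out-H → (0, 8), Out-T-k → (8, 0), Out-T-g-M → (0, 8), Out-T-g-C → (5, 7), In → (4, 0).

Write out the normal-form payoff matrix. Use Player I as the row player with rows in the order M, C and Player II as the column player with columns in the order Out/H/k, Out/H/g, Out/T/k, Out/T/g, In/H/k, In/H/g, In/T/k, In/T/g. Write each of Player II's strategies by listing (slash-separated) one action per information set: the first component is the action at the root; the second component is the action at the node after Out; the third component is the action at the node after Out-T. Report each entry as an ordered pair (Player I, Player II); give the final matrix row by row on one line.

M: (0,8) (0,8) (8,0) (0,8) (4,0) (4,0) (4,0) (4,0) | C: (0,8) (0,8) (8,0) (5,7) (4,0) (4,0) (4,0) (4,0)

      Out/H/k  Out/H/g  Out/T/k  Out/T/g   In/H/k   In/H/g   In/T/k   In/T/g
   M    (0,8)    (0,8)    (8,0)    (0,8)    (4,0)    (4,0)    (4,0)    (4,0)
   C    (0,8)    (0,8)    (8,0)    (5,7)    (4,0)    (4,0)    (4,0)    (4,0)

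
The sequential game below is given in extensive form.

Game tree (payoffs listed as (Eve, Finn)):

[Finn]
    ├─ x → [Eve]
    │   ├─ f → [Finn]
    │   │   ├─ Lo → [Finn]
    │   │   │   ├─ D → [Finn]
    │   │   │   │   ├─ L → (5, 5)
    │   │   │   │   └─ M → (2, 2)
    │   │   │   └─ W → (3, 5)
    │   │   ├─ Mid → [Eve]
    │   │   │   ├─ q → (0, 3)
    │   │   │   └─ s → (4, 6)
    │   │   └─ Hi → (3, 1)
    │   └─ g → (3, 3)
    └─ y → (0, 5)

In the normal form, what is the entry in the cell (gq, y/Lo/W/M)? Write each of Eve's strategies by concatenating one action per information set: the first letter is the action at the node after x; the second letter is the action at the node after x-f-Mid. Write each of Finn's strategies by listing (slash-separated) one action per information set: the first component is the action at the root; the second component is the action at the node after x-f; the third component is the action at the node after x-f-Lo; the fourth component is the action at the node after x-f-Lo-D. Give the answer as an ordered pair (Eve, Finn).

Trace the play path from the root:
  Finn plays y
→ terminal payoff (0, 5).
(Eve's choice at the node after x is never reached on this path, so it doesn't affect the outcome.)

(0, 5)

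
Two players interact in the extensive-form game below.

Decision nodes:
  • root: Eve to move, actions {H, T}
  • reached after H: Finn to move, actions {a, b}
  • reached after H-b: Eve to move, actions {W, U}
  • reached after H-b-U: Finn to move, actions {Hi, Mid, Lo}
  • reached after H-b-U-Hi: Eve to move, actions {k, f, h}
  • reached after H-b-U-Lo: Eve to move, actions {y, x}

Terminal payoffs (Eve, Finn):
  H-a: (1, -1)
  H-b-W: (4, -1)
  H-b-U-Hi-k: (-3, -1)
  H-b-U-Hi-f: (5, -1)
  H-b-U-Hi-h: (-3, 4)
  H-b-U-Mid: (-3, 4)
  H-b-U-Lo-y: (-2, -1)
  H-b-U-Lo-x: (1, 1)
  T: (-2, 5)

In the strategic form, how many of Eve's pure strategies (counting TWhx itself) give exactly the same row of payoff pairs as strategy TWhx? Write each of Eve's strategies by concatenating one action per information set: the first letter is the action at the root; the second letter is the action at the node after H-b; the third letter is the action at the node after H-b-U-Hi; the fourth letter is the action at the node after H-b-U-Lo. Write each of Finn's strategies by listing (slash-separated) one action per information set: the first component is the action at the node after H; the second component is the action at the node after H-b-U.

Row for TWhx (columns a/Hi, a/Mid, a/Lo, b/Hi, b/Mid, b/Lo): (-2,5) (-2,5) (-2,5) (-2,5) (-2,5) (-2,5).
Under TWhx, Eve's choice at the node after H-b and at the node after H-b-U-Hi and at the node after H-b-U-Lo can never be reached regardless of what Finn does, so varying those choices leaves every outcome unchanged.
Holding the reachable choices fixed and varying the unreachable ones freely already gives 2 × 3 × 2 = 12 equivalent strategies.
No other strategy reproduces this row, so those 12 are the full class: TWky, TWkx, TWfy, TWfx, TWhy, TWhx, TUky, TUkx, TUfy, TUfx, TUhy, TUhx.

12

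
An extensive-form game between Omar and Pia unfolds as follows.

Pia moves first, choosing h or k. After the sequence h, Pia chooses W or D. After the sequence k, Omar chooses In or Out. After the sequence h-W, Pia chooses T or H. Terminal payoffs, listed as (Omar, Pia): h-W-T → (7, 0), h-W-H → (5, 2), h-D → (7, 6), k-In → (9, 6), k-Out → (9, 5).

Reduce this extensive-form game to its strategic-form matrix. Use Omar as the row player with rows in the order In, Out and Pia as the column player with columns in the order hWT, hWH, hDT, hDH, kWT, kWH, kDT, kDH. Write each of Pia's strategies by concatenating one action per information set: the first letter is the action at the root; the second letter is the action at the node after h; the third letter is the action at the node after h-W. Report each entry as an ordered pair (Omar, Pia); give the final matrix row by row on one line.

Row In: hWT→(7,0), hWH→(5,2), hDT→(7,6), hDH→(7,6), kWT→(9,6), kWH→(9,6), kDT→(9,6), kDH→(9,6)
Row Out: hWT→(7,0), hWH→(5,2), hDT→(7,6), hDH→(7,6), kWT→(9,5), kWH→(9,5), kDT→(9,5), kDH→(9,5)

In: (7,0) (5,2) (7,6) (7,6) (9,6) (9,6) (9,6) (9,6) | Out: (7,0) (5,2) (7,6) (7,6) (9,5) (9,5) (9,5) (9,5)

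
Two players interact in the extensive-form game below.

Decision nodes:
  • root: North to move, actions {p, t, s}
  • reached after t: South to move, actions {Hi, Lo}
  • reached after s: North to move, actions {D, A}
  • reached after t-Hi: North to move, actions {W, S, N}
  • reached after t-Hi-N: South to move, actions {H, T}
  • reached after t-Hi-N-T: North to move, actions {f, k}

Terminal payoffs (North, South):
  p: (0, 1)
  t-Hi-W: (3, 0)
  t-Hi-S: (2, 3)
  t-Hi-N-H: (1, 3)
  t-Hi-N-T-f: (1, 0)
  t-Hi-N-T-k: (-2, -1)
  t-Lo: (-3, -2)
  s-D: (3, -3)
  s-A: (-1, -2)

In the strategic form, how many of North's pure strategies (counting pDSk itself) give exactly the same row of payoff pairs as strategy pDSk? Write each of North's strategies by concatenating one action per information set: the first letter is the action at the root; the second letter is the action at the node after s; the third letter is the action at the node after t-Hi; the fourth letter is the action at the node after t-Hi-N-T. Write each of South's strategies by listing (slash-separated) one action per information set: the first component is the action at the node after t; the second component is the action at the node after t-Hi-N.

Row for pDSk (columns Hi/H, Hi/T, Lo/H, Lo/T): (0,1) (0,1) (0,1) (0,1).
Under pDSk, North's choice at the node after s and at the node after t-Hi and at the node after t-Hi-N-T can never be reached regardless of what South does, so varying those choices leaves every outcome unchanged.
Holding the reachable choices fixed and varying the unreachable ones freely already gives 2 × 3 × 2 = 12 equivalent strategies.
No other strategy reproduces this row, so those 12 are the full class: pDWf, pDWk, pDSf, pDSk, pDNf, pDNk, pAWf, pAWk, pASf, pASk, pANf, pANk.

12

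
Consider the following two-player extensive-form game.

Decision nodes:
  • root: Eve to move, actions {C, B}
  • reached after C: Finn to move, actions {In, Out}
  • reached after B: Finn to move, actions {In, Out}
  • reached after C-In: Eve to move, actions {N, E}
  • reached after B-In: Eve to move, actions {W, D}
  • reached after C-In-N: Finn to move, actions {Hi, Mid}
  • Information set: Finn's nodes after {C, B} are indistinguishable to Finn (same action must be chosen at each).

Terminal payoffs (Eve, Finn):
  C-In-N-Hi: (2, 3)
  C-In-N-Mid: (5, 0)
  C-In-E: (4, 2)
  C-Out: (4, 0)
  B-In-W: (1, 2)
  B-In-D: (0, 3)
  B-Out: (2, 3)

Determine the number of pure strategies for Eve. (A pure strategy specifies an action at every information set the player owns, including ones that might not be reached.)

8

Eve owns the root with actions {C, B} — two choices.
Eve owns the node after C-In with actions {N, E} — two choices.
Eve owns the node after B-In with actions {W, D} — two choices.
A pure strategy fixes one action at each information set independently, so the count is the product 2 × 2 × 2 = 8.
(For reference, Finn has 4 pure strategies, giving a 8×4 normal-form matrix.)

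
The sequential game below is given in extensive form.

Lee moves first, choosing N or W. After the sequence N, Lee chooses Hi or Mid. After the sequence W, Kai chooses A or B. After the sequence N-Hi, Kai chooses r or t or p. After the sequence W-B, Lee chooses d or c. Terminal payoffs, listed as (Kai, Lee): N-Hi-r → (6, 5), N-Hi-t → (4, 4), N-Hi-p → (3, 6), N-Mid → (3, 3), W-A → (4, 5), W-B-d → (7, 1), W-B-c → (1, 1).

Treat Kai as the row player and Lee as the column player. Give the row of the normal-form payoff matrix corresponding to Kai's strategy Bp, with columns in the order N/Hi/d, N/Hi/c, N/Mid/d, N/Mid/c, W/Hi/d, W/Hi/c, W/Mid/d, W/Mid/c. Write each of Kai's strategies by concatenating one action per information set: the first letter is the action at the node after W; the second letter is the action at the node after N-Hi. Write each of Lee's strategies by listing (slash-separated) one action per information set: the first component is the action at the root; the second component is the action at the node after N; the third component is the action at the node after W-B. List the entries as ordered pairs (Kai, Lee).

vs N/Hi/d: Lee plays N → Lee plays Hi at [N] → Kai plays p at [N-Hi] → (3, 6)
vs N/Hi/c: Lee plays N → Lee plays Hi at [N] → Kai plays p at [N-Hi] → (3, 6)
vs N/Mid/d: Lee plays N → Lee plays Mid at [N] → (3, 3)
vs N/Mid/c: Lee plays N → Lee plays Mid at [N] → (3, 3)
vs W/Hi/d: Lee plays W → Kai plays B at [W] → Lee plays d at [W-B] → (7, 1)
vs W/Hi/c: Lee plays W → Kai plays B at [W] → Lee plays c at [W-B] → (1, 1)
vs W/Mid/d: Lee plays W → Kai plays B at [W] → Lee plays d at [W-B] → (7, 1)
vs W/Mid/c: Lee plays W → Kai plays B at [W] → Lee plays c at [W-B] → (1, 1)

(3,6) (3,6) (3,3) (3,3) (7,1) (1,1) (7,1) (1,1)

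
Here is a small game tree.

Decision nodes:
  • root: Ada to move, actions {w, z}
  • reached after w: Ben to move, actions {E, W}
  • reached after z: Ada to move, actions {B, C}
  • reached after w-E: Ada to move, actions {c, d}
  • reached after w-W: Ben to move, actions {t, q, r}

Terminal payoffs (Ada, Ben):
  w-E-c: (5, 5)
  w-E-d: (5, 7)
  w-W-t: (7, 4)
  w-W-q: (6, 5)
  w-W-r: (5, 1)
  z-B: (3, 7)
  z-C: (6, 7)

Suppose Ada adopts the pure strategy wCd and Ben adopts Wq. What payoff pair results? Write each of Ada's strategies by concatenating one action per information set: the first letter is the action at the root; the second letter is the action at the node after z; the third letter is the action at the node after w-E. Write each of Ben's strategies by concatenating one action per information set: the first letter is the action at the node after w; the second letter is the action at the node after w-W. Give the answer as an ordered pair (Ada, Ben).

(6, 5)

Trace the play path from the root:
  Ada plays w
  Ben plays W at [w]
  Ben plays q at [w-W]
→ terminal payoff (6, 5).
(Ada's choice at the node after z is never reached on this path, so it doesn't affect the outcome.)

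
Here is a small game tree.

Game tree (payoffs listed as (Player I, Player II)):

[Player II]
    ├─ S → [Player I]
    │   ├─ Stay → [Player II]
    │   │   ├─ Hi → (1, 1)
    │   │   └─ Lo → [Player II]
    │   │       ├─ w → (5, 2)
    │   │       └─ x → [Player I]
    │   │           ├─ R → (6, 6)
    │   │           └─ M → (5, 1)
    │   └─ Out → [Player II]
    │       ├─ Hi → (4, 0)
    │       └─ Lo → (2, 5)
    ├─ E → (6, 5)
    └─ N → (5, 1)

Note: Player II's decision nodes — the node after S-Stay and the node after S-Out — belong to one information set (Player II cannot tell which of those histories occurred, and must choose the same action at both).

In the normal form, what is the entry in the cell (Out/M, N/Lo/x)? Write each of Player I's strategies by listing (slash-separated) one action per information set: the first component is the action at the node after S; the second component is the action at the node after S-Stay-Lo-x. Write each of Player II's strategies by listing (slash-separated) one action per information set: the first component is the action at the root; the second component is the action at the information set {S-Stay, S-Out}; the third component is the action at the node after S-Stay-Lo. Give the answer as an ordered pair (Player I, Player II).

(5, 1)

Trace the play path from the root:
  Player II plays N
→ terminal payoff (5, 1).
(Player I's choice at the node after S is never reached on this path, so it doesn't affect the outcome.)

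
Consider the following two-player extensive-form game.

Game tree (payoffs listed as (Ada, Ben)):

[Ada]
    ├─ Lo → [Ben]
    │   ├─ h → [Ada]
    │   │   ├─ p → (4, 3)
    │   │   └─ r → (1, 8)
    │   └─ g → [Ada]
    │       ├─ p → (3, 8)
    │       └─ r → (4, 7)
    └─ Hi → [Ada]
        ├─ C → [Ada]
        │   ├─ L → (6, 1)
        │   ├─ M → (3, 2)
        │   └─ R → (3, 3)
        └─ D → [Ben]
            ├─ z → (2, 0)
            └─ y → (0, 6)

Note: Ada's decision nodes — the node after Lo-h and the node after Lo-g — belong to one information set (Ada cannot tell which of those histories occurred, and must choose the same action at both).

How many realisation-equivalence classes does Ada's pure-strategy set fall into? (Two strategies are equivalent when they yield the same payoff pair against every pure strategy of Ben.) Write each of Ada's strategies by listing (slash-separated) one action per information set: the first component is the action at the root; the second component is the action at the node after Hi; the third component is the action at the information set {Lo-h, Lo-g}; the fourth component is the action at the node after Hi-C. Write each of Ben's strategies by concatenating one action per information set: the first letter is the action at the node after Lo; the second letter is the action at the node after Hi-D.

Ada has 24 pure strategies: Lo/C/p/L, Lo/C/p/M, Lo/C/p/R, Lo/C/r/L, Lo/C/r/M, Lo/C/r/R, Lo/D/p/L, Lo/D/p/M, Lo/D/p/R, Lo/D/r/L, Lo/D/r/M, Lo/D/r/R, Hi/C/p/L, Hi/C/p/M, Hi/C/p/R, Hi/C/r/L, Hi/C/r/M, Hi/C/r/R, Hi/D/p/L, Hi/D/p/M, Hi/D/p/R, Hi/D/r/L, Hi/D/r/M, Hi/D/r/R. Columns: hz, hy, gz, gy.
{Lo/C/p/L, Lo/C/p/M, Lo/C/p/R, Lo/D/p/L, Lo/D/p/M, Lo/D/p/R} → row (4,3) (4,3) (3,8) (3,8)
{Lo/C/r/L, Lo/C/r/M, Lo/C/r/R, Lo/D/r/L, Lo/D/r/M, Lo/D/r/R} → row (1,8) (1,8) (4,7) (4,7)
{Hi/C/p/L, Hi/C/r/L} → row (6,1) (6,1) (6,1) (6,1)
{Hi/C/p/M, Hi/C/r/M} → row (3,2) (3,2) (3,2) (3,2)
{Hi/C/p/R, Hi/C/r/R} → row (3,3) (3,3) (3,3) (3,3)
{Hi/D/p/L, Hi/D/p/M, Hi/D/p/R, Hi/D/r/L, Hi/D/r/M, Hi/D/r/R} → row (2,0) (0,6) (2,0) (0,6)
That's 6 distinct rows out of 24 strategies.

6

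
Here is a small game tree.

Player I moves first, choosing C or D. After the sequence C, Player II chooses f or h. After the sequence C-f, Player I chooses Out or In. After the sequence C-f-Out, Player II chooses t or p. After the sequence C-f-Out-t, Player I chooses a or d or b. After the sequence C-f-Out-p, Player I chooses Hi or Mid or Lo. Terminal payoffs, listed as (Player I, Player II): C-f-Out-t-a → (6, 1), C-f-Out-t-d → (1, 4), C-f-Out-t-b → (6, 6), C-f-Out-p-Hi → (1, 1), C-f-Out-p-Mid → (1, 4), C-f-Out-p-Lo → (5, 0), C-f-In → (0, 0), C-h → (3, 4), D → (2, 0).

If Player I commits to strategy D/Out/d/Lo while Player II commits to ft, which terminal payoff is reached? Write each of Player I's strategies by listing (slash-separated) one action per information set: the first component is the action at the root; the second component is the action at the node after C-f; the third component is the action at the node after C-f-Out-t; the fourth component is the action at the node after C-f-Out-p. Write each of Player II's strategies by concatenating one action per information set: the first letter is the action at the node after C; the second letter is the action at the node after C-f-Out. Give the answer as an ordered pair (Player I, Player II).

(2, 0)

Trace the play path from the root:
  Player I plays D
→ terminal payoff (2, 0).
(Player I's choice at the node after C-f is never reached on this path, so it doesn't affect the outcome.)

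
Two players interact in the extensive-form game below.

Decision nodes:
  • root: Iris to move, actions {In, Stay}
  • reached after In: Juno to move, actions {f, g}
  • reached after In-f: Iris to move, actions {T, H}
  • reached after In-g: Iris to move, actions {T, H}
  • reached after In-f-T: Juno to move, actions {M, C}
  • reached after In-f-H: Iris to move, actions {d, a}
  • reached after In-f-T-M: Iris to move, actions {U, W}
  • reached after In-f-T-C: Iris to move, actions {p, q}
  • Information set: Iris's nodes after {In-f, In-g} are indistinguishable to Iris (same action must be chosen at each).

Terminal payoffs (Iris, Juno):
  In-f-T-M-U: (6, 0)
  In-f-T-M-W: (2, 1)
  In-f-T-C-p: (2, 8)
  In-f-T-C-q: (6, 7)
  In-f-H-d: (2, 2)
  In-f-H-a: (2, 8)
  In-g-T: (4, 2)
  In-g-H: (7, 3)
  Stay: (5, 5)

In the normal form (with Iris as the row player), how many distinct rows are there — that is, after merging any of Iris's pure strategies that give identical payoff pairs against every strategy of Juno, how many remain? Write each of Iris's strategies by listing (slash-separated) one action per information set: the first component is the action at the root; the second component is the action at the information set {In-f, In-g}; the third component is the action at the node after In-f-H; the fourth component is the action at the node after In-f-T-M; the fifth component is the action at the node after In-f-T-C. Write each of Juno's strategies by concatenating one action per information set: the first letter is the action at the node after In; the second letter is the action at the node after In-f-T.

Iris has 32 pure strategies: In/T/d/U/p, In/T/d/U/q, In/T/d/W/p, In/T/d/W/q, In/T/a/U/p, In/T/a/U/q, In/T/a/W/p, In/T/a/W/q, In/H/d/U/p, In/H/d/U/q, In/H/d/W/p, In/H/d/W/q, In/H/a/U/p, In/H/a/U/q, In/H/a/W/p, In/H/a/W/q, Stay/T/d/U/p, Stay/T/d/U/q, Stay/T/d/W/p, Stay/T/d/W/q, Stay/T/a/U/p, Stay/T/a/U/q, Stay/T/a/W/p, Stay/T/a/W/q, Stay/H/d/U/p, Stay/H/d/U/q, Stay/H/d/W/p, Stay/H/d/W/q, Stay/H/a/U/p, Stay/H/a/U/q, Stay/H/a/W/p, Stay/H/a/W/q. Columns: fM, fC, gM, gC.
{In/T/d/U/p, In/T/a/U/p} → row (6,0) (2,8) (4,2) (4,2)
{In/T/d/U/q, In/T/a/U/q} → row (6,0) (6,7) (4,2) (4,2)
{In/T/d/W/p, In/T/a/W/p} → row (2,1) (2,8) (4,2) (4,2)
{In/T/d/W/q, In/T/a/W/q} → row (2,1) (6,7) (4,2) (4,2)
{In/H/d/U/p, In/H/d/U/q, In/H/d/W/p, In/H/d/W/q} → row (2,2) (2,2) (7,3) (7,3)
{In/H/a/U/p, In/H/a/U/q, In/H/a/W/p, In/H/a/W/q} → row (2,8) (2,8) (7,3) (7,3)
{Stay/T/d/U/p, Stay/T/d/U/q, Stay/T/d/W/p, Stay/T/d/W/q, Stay/T/a/U/p, Stay/T/a/U/q, Stay/T/a/W/p, Stay/T/a/W/q, Stay/H/d/U/p, Stay/H/d/U/q, Stay/H/d/W/p, Stay/H/d/W/q, Stay/H/a/U/p, Stay/H/a/U/q, Stay/H/a/W/p, Stay/H/a/W/q} → row (5,5) (5,5) (5,5) (5,5)
That's 7 distinct rows out of 32 strategies.

7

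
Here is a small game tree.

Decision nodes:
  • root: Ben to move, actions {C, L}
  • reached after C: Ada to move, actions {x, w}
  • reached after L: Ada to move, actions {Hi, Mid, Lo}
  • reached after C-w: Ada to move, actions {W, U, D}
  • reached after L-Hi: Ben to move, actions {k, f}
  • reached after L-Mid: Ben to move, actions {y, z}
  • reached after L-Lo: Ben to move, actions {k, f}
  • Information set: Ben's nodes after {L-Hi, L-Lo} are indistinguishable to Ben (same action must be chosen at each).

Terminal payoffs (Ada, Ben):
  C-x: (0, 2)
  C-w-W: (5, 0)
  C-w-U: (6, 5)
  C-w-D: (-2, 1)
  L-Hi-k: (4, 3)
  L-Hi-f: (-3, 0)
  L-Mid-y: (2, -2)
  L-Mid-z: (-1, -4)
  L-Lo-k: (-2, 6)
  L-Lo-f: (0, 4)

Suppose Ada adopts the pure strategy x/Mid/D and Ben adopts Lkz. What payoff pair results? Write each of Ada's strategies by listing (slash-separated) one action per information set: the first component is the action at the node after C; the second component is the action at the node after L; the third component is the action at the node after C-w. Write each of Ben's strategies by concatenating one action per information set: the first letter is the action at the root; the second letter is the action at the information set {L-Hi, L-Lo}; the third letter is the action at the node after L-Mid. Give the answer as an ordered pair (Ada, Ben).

Trace the play path from the root:
  Ben plays L
  Ada plays Mid at [L]
  Ben plays z at [L-Mid]
→ terminal payoff (-1, -4).
(Ada's choice at the node after C is never reached on this path, so it doesn't affect the outcome.)

(-1, -4)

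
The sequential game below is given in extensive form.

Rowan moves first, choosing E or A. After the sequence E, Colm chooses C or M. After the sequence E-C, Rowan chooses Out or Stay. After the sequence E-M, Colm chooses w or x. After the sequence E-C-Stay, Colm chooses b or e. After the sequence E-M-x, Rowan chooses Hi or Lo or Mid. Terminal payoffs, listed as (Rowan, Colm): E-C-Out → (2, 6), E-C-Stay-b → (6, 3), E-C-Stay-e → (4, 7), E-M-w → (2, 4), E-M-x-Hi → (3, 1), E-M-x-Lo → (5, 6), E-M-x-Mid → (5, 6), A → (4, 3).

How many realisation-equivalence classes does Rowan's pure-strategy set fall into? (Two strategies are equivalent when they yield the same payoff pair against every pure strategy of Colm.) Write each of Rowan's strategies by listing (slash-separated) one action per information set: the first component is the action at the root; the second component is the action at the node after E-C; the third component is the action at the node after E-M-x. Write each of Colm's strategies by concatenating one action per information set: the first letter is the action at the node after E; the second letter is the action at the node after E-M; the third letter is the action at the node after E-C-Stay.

5

Rowan has 12 pure strategies: E/Out/Hi, E/Out/Lo, E/Out/Mid, E/Stay/Hi, E/Stay/Lo, E/Stay/Mid, A/Out/Hi, A/Out/Lo, A/Out/Mid, A/Stay/Hi, A/Stay/Lo, A/Stay/Mid. Columns: Cwb, Cwe, Cxb, Cxe, Mwb, Mwe, Mxb, Mxe.
{E/Out/Hi} → row (2,6) (2,6) (2,6) (2,6) (2,4) (2,4) (3,1) (3,1)
{E/Out/Lo, E/Out/Mid} → row (2,6) (2,6) (2,6) (2,6) (2,4) (2,4) (5,6) (5,6)
{E/Stay/Hi} → row (6,3) (4,7) (6,3) (4,7) (2,4) (2,4) (3,1) (3,1)
{E/Stay/Lo, E/Stay/Mid} → row (6,3) (4,7) (6,3) (4,7) (2,4) (2,4) (5,6) (5,6)
{A/Out/Hi, A/Out/Lo, A/Out/Mid, A/Stay/Hi, A/Stay/Lo, A/Stay/Mid} → row (4,3) (4,3) (4,3) (4,3) (4,3) (4,3) (4,3) (4,3)
That's 5 distinct rows out of 12 strategies.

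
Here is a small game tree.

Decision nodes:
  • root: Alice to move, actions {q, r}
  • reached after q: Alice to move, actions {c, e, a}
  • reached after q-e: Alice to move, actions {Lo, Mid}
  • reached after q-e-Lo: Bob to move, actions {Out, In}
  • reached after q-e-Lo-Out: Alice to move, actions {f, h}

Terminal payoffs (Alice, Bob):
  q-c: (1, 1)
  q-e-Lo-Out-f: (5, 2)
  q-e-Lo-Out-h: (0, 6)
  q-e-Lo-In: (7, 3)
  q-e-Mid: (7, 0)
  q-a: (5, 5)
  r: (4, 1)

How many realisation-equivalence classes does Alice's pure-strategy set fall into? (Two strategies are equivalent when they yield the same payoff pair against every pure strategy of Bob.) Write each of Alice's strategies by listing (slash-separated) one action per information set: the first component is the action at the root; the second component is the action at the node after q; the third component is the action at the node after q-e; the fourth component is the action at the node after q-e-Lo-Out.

Alice has 24 pure strategies: q/c/Lo/f, q/c/Lo/h, q/c/Mid/f, q/c/Mid/h, q/e/Lo/f, q/e/Lo/h, q/e/Mid/f, q/e/Mid/h, q/a/Lo/f, q/a/Lo/h, q/a/Mid/f, q/a/Mid/h, r/c/Lo/f, r/c/Lo/h, r/c/Mid/f, r/c/Mid/h, r/e/Lo/f, r/e/Lo/h, r/e/Mid/f, r/e/Mid/h, r/a/Lo/f, r/a/Lo/h, r/a/Mid/f, r/a/Mid/h. Columns: Out, In.
{q/c/Lo/f, q/c/Lo/h, q/c/Mid/f, q/c/Mid/h} → row (1,1) (1,1)
{q/e/Lo/f} → row (5,2) (7,3)
{q/e/Lo/h} → row (0,6) (7,3)
{q/e/Mid/f, q/e/Mid/h} → row (7,0) (7,0)
{q/a/Lo/f, q/a/Lo/h, q/a/Mid/f, q/a/Mid/h} → row (5,5) (5,5)
{r/c/Lo/f, r/c/Lo/h, r/c/Mid/f, r/c/Mid/h, r/e/Lo/f, r/e/Lo/h, r/e/Mid/f, r/e/Mid/h, r/a/Lo/f, r/a/Lo/h, r/a/Mid/f, r/a/Mid/h} → row (4,1) (4,1)
That's 6 distinct rows out of 24 strategies.

6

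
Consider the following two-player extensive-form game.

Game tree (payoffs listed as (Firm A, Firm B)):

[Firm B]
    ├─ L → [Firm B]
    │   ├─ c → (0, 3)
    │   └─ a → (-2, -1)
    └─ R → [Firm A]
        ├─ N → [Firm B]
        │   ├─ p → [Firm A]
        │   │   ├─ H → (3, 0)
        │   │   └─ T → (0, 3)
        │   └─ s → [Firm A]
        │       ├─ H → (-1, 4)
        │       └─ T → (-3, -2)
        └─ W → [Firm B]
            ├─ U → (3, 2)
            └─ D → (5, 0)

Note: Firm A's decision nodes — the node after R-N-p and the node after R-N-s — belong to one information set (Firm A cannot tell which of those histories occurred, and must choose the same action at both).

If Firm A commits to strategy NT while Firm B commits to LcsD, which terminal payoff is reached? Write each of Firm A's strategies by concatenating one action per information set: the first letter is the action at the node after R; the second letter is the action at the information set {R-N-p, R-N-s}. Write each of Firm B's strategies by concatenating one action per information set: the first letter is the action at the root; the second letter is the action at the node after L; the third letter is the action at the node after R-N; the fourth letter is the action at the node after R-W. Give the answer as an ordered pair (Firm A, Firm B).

(0, 3)

Trace the play path from the root:
  Firm B plays L
  Firm B plays c at [L]
→ terminal payoff (0, 3).
(Firm A's choice at the node after R is never reached on this path, so it doesn't affect the outcome.)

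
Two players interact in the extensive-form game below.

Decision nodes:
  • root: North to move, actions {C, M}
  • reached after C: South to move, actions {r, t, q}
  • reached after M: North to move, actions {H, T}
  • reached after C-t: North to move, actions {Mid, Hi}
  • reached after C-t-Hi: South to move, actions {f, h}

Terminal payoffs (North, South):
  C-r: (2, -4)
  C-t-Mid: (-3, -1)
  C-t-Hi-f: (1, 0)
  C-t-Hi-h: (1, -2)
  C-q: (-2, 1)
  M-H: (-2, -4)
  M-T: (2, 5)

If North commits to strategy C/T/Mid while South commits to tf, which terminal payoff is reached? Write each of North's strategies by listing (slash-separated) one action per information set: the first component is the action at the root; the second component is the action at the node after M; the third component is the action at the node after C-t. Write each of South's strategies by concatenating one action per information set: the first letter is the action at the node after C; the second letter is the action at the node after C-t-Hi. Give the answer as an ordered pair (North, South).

Trace the play path from the root:
  North plays C
  South plays t at [C]
  North plays Mid at [C-t]
→ terminal payoff (-3, -1).
(North's choice at the node after M is never reached on this path, so it doesn't affect the outcome.)

(-3, -1)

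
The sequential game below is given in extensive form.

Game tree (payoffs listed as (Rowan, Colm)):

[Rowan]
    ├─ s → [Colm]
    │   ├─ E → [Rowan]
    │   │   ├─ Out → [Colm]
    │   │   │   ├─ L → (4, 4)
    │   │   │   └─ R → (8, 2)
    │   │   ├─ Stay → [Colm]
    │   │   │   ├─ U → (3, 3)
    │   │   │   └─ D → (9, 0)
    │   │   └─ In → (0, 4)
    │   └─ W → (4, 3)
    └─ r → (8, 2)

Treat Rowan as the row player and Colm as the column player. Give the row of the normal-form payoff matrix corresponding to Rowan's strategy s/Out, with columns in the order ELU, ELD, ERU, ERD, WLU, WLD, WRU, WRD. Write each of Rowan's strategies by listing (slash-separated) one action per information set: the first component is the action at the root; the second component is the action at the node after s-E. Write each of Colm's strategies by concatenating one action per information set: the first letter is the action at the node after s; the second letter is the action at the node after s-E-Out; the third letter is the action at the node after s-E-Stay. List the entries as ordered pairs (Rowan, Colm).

vs ELU: Rowan plays s → Colm plays E at [s] → Rowan plays Out at [s-E] → Colm plays L at [s-E-Out] → (4, 4)
vs ELD: Rowan plays s → Colm plays E at [s] → Rowan plays Out at [s-E] → Colm plays L at [s-E-Out] → (4, 4)
vs ERU: Rowan plays s → Colm plays E at [s] → Rowan plays Out at [s-E] → Colm plays R at [s-E-Out] → (8, 2)
vs ERD: Rowan plays s → Colm plays E at [s] → Rowan plays Out at [s-E] → Colm plays R at [s-E-Out] → (8, 2)
vs WLU: Rowan plays s → Colm plays W at [s] → (4, 3)
vs WLD: Rowan plays s → Colm plays W at [s] → (4, 3)
vs WRU: Rowan plays s → Colm plays W at [s] → (4, 3)
vs WRD: Rowan plays s → Colm plays W at [s] → (4, 3)

(4,4) (4,4) (8,2) (8,2) (4,3) (4,3) (4,3) (4,3)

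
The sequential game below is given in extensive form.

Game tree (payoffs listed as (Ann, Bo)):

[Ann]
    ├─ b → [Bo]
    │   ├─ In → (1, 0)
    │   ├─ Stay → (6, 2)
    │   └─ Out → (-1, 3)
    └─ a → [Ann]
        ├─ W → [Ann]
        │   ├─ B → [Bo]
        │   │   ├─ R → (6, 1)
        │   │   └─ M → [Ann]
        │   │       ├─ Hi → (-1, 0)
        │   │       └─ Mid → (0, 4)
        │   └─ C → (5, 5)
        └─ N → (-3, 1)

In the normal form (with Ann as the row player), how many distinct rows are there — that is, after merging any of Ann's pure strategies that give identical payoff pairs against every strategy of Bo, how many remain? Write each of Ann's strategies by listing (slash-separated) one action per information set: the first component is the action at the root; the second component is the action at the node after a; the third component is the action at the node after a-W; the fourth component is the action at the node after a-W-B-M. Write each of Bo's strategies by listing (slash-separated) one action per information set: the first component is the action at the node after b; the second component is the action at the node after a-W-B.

Ann has 16 pure strategies: b/W/B/Hi, b/W/B/Mid, b/W/C/Hi, b/W/C/Mid, b/N/B/Hi, b/N/B/Mid, b/N/C/Hi, b/N/C/Mid, a/W/B/Hi, a/W/B/Mid, a/W/C/Hi, a/W/C/Mid, a/N/B/Hi, a/N/B/Mid, a/N/C/Hi, a/N/C/Mid. Columns: In/R, In/M, Stay/R, Stay/M, Out/R, Out/M.
{b/W/B/Hi, b/W/B/Mid, b/W/C/Hi, b/W/C/Mid, b/N/B/Hi, b/N/B/Mid, b/N/C/Hi, b/N/C/Mid} → row (1,0) (1,0) (6,2) (6,2) (-1,3) (-1,3)
{a/W/B/Hi} → row (6,1) (-1,0) (6,1) (-1,0) (6,1) (-1,0)
{a/W/B/Mid} → row (6,1) (0,4) (6,1) (0,4) (6,1) (0,4)
{a/W/C/Hi, a/W/C/Mid} → row (5,5) (5,5) (5,5) (5,5) (5,5) (5,5)
{a/N/B/Hi, a/N/B/Mid, a/N/C/Hi, a/N/C/Mid} → row (-3,1) (-3,1) (-3,1) (-3,1) (-3,1) (-3,1)
That's 5 distinct rows out of 16 strategies.

5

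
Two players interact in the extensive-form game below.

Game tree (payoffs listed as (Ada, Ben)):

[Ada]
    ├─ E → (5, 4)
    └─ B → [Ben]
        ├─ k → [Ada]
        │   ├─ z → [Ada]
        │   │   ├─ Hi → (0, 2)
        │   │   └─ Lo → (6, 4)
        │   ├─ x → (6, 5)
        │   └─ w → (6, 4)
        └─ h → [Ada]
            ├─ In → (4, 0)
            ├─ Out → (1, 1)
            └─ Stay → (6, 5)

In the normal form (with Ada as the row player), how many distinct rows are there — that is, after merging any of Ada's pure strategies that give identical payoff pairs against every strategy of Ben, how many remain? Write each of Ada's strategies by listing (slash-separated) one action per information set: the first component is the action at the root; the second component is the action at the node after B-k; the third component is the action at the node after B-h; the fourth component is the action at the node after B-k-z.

Ada has 36 pure strategies: E/z/In/Hi, E/z/In/Lo, E/z/Out/Hi, E/z/Out/Lo, E/z/Stay/Hi, E/z/Stay/Lo, E/x/In/Hi, E/x/In/Lo, E/x/Out/Hi, E/x/Out/Lo, E/x/Stay/Hi, E/x/Stay/Lo, E/w/In/Hi, E/w/In/Lo, E/w/Out/Hi, E/w/Out/Lo, E/w/Stay/Hi, E/w/Stay/Lo, B/z/In/Hi, B/z/In/Lo, B/z/Out/Hi, B/z/Out/Lo, B/z/Stay/Hi, B/z/Stay/Lo, B/x/In/Hi, B/x/In/Lo, B/x/Out/Hi, B/x/Out/Lo, B/x/Stay/Hi, B/x/Stay/Lo, B/w/In/Hi, B/w/In/Lo, B/w/Out/Hi, B/w/Out/Lo, B/w/Stay/Hi, B/w/Stay/Lo. Columns: k, h.
{E/z/In/Hi, E/z/In/Lo, E/z/Out/Hi, E/z/Out/Lo, E/z/Stay/Hi, E/z/Stay/Lo, E/x/In/Hi, E/x/In/Lo, E/x/Out/Hi, E/x/Out/Lo, E/x/Stay/Hi, E/x/Stay/Lo, E/w/In/Hi, E/w/In/Lo, E/w/Out/Hi, E/w/Out/Lo, E/w/Stay/Hi, E/w/Stay/Lo} → row (5,4) (5,4)
{B/z/In/Hi} → row (0,2) (4,0)
{B/z/In/Lo, B/w/In/Hi, B/w/In/Lo} → row (6,4) (4,0)
{B/z/Out/Hi} → row (0,2) (1,1)
{B/z/Out/Lo, B/w/Out/Hi, B/w/Out/Lo} → row (6,4) (1,1)
{B/z/Stay/Hi} → row (0,2) (6,5)
{B/z/Stay/Lo, B/w/Stay/Hi, B/w/Stay/Lo} → row (6,4) (6,5)
{B/x/In/Hi, B/x/In/Lo} → row (6,5) (4,0)
{B/x/Out/Hi, B/x/Out/Lo} → row (6,5) (1,1)
{B/x/Stay/Hi, B/x/Stay/Lo} → row (6,5) (6,5)
That's 10 distinct rows out of 36 strategies.

10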